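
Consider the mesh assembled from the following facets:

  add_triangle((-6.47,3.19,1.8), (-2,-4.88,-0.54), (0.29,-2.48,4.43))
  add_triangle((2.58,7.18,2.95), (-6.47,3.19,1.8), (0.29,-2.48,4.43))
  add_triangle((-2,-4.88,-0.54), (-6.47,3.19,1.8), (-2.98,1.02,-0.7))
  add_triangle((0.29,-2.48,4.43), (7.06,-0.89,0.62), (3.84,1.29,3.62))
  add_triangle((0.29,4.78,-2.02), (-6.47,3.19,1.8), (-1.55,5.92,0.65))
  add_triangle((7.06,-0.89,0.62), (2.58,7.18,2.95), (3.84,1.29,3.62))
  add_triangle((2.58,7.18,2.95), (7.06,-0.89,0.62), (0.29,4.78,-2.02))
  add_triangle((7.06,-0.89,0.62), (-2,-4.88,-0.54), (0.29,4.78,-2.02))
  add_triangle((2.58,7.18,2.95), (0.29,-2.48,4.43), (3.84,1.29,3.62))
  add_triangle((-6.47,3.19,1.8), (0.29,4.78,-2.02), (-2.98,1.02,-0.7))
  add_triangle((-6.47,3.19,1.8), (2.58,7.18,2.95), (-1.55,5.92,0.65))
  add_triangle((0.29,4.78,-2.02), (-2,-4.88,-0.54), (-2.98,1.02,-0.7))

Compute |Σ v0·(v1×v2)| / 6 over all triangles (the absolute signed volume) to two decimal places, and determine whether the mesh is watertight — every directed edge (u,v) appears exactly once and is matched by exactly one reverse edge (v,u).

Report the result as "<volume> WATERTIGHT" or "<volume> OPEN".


243.63 OPEN

Per-triangle v0·(v1×v2)/6:
  t1: +31.2958
  t2: +50.3540
  t3: +9.1410
  t4: +18.6328
  t5: +11.9434
  t6: +23.3056
  t7: +33.4988
  t8: +14.4172
  t9: +17.6490
  t10: +9.0567
  t11: +18.3976
  t12: +5.9411
Σ = +243.6330 → |volume| = 243.63

Directed edges: 36 total; 6 unmatched, e.g. (-2,-4.88,-0.54)→(0.29,-2.48,4.43) → open.


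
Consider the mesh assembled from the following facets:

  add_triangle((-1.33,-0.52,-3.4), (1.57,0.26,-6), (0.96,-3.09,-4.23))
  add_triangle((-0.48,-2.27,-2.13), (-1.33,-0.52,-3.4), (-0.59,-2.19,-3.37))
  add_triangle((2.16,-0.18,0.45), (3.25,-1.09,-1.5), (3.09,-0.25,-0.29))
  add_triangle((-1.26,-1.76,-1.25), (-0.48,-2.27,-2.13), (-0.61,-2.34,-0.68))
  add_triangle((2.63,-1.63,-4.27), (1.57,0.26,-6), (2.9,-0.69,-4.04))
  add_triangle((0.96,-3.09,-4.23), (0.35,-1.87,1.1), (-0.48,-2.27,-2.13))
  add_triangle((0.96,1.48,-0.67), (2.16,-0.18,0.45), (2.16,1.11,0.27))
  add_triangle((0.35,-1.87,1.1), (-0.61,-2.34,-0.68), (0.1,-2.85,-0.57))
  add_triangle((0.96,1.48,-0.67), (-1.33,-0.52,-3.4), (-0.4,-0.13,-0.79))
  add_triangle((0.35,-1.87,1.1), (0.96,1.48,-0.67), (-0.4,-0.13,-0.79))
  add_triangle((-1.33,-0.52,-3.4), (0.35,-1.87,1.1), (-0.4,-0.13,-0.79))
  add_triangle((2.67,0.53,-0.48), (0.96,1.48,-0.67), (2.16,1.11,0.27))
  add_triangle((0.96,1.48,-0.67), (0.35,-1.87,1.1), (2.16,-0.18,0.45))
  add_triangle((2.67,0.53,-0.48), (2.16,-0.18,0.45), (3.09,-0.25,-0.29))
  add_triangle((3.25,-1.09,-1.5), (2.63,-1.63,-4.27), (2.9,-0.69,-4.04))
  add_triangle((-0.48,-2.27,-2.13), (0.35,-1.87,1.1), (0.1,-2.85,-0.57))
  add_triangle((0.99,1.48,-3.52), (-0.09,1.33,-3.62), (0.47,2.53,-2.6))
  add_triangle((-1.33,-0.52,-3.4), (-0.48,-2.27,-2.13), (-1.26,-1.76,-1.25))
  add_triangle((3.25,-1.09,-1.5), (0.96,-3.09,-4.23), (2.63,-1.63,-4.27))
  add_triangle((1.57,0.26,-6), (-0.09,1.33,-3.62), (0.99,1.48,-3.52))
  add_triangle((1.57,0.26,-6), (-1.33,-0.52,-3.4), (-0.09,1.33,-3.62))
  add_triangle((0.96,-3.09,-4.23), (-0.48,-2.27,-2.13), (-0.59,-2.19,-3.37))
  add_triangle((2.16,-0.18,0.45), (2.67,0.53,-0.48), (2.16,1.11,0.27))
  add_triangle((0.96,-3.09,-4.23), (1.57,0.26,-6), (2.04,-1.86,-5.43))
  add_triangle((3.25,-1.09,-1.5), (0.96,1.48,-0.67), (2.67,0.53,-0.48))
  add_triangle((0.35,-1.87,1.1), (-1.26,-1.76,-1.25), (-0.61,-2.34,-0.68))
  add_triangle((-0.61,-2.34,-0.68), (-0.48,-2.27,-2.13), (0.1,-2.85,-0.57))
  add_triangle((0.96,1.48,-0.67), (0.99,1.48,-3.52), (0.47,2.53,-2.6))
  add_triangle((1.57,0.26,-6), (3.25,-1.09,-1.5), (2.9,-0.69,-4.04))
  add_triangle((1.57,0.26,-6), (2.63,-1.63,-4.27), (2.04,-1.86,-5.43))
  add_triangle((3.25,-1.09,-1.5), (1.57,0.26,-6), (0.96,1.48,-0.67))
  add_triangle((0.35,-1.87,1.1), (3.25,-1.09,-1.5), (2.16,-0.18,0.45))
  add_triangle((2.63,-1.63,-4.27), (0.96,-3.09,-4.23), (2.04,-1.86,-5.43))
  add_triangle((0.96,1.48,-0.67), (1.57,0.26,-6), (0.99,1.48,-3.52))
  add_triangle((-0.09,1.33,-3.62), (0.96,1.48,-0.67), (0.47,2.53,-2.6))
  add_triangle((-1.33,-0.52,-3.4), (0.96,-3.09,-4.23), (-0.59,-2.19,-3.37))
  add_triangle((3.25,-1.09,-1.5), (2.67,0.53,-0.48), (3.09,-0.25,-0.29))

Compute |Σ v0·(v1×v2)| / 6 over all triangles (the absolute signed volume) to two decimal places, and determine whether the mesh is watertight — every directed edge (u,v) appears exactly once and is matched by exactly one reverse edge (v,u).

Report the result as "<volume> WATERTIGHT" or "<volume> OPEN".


44.08 OPEN

Per-triangle v0·(v1×v2)/6:
  t1: +7.1676
  t2: +0.4672
  t3: +0.2812
  t4: +0.4916
  t5: +2.0363
  t6: +2.1177
  t7: -0.3029
  t8: +0.4559
  t9: +0.0752
  t10: -0.3075
  t11: +0.1047
  t12: +0.5285
  t13: +0.0003
  t14: +0.2502
  t15: +1.5623
  t16: -0.1654
  t17: +0.9635
  t18: +1.1635
  t19: +3.0480
  t20: +1.4578
  t21: +3.2961
  t22: +0.8666
  t23: +0.4325
  t24: +2.3344
  t25: +0.9095
  t26: +0.2723
  t27: +0.4946
  t28: +0.8340
  t29: +0.3434
  t30: +2.0457
  t31: +5.0524
  t32: +1.7456
  t33: +1.6188
  t34: +0.9416
  t35: -0.5299
  t36: +1.4729
  t37: +0.5568
Σ = +44.0832 → |volume| = 44.08

Directed edges: 111 total; 9 unmatched, e.g. (0.96,-3.09,-4.23)→(0.35,-1.87,1.1) → open.


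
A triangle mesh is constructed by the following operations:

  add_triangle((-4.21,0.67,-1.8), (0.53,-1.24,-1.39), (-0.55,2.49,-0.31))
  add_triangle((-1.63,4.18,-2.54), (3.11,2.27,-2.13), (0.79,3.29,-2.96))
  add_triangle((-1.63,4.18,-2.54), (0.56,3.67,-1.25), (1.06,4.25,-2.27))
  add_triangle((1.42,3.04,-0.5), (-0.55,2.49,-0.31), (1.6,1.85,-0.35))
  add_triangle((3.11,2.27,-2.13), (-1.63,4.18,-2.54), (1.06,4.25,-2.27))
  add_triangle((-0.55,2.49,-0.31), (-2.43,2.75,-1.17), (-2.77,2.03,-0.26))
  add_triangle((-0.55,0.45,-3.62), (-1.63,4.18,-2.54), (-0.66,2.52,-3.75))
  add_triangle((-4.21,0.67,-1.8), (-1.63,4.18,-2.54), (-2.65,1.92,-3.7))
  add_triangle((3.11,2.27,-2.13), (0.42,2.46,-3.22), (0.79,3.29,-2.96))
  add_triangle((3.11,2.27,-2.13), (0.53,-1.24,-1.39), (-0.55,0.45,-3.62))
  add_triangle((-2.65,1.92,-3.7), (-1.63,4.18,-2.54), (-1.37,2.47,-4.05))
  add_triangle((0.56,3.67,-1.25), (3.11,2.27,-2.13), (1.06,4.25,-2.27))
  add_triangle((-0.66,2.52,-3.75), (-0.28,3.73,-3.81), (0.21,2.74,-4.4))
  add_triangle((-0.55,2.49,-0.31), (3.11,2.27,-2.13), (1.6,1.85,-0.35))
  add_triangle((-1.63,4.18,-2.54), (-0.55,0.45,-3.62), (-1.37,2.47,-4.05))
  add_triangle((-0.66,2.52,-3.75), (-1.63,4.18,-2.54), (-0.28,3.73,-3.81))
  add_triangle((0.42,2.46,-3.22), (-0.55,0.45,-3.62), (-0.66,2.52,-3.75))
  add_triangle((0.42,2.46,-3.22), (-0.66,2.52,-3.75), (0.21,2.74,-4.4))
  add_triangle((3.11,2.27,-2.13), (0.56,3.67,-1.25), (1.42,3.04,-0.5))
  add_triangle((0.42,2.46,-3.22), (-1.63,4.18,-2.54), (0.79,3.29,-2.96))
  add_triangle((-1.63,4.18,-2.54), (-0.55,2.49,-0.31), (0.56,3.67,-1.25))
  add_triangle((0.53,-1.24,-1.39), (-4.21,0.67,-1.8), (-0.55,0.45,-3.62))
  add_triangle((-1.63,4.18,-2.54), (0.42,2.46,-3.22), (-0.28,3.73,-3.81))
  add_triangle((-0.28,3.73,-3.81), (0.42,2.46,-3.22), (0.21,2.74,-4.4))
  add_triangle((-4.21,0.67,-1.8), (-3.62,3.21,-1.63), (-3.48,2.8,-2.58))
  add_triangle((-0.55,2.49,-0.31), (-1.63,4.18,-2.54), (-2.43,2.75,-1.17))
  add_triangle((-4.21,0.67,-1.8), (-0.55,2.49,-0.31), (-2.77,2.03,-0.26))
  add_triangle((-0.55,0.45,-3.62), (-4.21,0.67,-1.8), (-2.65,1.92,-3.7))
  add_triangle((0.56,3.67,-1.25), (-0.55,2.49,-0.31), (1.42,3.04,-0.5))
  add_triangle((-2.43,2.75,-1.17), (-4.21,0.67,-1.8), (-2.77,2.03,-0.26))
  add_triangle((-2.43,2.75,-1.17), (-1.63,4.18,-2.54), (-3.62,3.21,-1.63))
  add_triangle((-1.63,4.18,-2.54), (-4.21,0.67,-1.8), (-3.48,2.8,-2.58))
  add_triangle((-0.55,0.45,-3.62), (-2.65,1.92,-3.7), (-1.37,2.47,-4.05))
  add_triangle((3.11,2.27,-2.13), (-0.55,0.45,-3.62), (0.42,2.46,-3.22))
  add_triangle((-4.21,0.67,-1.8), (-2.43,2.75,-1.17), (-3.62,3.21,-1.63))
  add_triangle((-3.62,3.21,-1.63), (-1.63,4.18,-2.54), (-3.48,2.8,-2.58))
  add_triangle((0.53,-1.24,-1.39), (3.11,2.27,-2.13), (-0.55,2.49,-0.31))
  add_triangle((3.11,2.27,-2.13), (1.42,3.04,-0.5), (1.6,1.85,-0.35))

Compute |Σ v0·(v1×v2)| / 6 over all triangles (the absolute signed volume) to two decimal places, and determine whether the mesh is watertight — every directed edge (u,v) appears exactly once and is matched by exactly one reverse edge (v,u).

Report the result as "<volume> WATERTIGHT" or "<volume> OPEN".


Per-triangle v0·(v1×v2)/6:
  t1: -2.7859
  t2: +1.5902
  t3: +1.4218
  t4: -0.0026
  t5: +2.2909
  t6: +0.7919
  t7: +1.3312
  t8: +5.1240
  t9: +1.4241
  t10: +3.8235
  t11: +2.6585
  t12: +1.0488
  t13: +0.7726
  t14: -1.3606
  t15: +0.2834
  t16: +1.4685
  t17: +1.2388
  t18: -0.3159
  t19: +1.6986
  t20: +1.5682
  t21: +1.3814
  t22: +3.1559
  t23: +0.0715
  t24: +0.4191
  t25: +1.8887
  t26: +1.2848
  t27: -1.6416
  t28: +2.9056
  t29: +0.6193
  t30: +1.6789
  t31: +0.5235
  t32: -0.0995
  t33: +1.8124
  t34: +3.1670
  t35: -0.1058
  t36: +1.9829
  t37: -2.1183
  t38: +0.6075
Σ = +41.6030 → |volume| = 41.60

Directed edges: 114 total, each appears once with its reverse present → watertight.

41.60 WATERTIGHT


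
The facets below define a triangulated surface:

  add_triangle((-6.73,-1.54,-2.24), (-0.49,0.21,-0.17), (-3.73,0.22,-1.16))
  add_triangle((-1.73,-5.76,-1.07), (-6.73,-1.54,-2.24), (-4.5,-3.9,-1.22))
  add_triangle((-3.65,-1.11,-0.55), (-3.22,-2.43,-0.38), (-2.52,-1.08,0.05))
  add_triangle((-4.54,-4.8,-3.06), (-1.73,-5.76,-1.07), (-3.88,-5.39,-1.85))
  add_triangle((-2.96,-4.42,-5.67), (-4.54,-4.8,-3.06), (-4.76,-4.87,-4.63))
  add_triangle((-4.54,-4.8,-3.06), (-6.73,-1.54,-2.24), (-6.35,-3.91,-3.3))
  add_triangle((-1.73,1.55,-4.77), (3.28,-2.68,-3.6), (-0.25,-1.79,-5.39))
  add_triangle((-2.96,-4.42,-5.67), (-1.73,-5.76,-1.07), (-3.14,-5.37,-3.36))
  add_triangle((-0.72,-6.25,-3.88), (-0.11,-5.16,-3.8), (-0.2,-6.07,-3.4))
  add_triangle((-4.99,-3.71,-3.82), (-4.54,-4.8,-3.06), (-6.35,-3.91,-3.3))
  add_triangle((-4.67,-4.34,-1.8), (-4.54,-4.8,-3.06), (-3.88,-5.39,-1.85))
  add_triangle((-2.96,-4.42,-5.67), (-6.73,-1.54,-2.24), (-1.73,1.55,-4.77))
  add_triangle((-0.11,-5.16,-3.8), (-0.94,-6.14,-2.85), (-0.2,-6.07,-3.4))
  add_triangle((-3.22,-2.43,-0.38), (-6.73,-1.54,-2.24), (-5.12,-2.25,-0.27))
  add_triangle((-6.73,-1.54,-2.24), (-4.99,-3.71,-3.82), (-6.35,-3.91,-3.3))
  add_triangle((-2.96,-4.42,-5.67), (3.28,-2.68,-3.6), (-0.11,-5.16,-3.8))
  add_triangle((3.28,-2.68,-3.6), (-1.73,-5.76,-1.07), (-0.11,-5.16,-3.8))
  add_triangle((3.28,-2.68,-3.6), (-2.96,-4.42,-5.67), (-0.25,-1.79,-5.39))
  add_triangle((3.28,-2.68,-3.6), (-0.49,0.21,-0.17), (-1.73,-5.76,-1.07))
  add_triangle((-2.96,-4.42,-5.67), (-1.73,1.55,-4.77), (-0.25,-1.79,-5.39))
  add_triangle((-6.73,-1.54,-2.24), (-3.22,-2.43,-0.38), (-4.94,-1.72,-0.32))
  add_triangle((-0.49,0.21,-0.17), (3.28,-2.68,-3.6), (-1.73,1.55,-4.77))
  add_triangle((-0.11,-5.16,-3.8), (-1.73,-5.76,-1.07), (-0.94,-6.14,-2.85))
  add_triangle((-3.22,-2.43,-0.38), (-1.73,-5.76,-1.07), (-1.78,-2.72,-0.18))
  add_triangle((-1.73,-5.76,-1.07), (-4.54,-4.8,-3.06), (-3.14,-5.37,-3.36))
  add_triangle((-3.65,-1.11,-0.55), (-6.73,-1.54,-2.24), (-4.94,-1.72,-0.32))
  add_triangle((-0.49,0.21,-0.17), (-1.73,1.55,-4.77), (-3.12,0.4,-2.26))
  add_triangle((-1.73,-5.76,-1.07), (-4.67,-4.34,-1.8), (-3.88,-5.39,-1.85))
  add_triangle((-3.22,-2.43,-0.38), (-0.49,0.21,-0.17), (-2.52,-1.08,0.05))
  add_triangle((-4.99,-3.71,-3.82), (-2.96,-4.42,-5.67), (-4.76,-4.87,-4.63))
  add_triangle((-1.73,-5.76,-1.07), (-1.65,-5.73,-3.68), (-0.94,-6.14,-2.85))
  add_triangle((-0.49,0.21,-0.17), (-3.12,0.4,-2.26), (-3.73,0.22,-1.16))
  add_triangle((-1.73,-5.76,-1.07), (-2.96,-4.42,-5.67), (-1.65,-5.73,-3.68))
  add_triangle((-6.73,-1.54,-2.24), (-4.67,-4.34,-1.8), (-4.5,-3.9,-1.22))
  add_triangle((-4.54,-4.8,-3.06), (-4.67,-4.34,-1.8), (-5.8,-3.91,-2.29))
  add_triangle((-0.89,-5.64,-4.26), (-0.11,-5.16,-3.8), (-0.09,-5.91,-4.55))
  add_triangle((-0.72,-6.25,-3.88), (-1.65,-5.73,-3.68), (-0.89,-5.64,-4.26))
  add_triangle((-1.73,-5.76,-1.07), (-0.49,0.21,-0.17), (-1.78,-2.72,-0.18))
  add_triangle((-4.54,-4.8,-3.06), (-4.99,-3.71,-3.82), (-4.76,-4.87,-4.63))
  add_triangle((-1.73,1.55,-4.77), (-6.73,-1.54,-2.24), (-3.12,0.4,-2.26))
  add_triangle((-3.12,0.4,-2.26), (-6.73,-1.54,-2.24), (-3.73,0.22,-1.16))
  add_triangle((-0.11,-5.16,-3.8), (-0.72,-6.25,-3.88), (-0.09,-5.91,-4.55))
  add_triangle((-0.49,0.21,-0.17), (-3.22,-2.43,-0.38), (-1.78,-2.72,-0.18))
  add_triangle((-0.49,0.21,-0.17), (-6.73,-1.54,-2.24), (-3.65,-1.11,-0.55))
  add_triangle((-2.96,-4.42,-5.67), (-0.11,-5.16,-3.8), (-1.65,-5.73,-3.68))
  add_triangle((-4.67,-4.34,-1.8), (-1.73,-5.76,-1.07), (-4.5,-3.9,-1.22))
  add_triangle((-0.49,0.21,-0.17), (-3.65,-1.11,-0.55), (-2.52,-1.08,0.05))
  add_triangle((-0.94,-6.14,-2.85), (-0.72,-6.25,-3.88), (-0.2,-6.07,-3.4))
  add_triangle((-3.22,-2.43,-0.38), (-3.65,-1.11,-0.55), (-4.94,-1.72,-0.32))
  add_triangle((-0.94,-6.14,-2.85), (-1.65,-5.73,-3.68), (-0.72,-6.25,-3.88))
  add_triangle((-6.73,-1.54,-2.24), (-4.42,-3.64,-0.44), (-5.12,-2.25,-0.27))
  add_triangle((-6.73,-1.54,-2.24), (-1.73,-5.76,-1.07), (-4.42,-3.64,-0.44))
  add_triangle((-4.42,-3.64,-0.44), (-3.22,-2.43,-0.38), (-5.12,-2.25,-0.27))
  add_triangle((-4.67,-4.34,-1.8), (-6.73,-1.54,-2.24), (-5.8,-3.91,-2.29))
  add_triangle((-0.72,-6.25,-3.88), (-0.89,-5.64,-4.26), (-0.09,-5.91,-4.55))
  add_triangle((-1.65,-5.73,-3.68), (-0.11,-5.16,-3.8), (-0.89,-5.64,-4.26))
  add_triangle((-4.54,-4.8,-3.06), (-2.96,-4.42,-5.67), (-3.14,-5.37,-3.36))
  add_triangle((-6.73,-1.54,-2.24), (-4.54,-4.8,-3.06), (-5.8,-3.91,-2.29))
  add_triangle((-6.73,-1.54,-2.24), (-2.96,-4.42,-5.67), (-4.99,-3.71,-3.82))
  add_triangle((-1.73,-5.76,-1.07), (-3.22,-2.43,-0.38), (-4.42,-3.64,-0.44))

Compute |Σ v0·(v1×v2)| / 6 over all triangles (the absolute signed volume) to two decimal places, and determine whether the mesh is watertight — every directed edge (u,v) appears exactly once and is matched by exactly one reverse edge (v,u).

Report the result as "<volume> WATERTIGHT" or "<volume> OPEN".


Per-triangle v0·(v1×v2)/6:
  t1: -0.0378
  t2: -3.2623
  t3: +0.3592
  t4: +2.1823
  t5: +1.8404
  t6: +0.7368
  t7: +7.6929
  t8: +3.4064
  t9: +0.4961
  t10: +2.1299
  t11: +1.6591
  t12: +27.8325
  t13: -0.6431
  t14: -1.8869
  t15: +2.5325
  t16: +10.9390
  t17: +6.8551
  t18: +11.4525
  t19: -2.4667
  t20: +11.0319
  t21: +2.0575
  t22: -0.7468
  t23: -0.1035
  t24: +0.7116
  t25: +3.8480
  t26: +0.0315
  t27: +0.3969
  t28: +0.5858
  t29: -0.1576
  t30: +1.9481
  t31: +2.1537
  t32: +0.1428
  t33: +4.4295
  t34: +1.8101
  t35: +1.5339
  t36: -0.1342
  t37: +0.7516
  t38: -0.3659
  t39: +1.6282
  t40: +2.5743
  t41: +1.5727
  t42: +0.0774
  t43: -0.0735
  t44: +0.2381
  t45: +4.5034
  t46: +1.5742
  t47: +0.0755
  t48: +0.5894
  t49: -0.3606
  t50: +1.0214
  t51: +2.9811
  t52: +7.6612
  t53: -0.1253
  t54: +0.6076
  t55: +0.6875
  t56: -0.4973
  t57: +4.4866
  t58: +2.9705
  t59: +4.4310
  t60: -0.3366
Σ = +138.0296 → |volume| = 138.03

Directed edges: 180 total, each appears once with its reverse present → watertight.

138.03 WATERTIGHT


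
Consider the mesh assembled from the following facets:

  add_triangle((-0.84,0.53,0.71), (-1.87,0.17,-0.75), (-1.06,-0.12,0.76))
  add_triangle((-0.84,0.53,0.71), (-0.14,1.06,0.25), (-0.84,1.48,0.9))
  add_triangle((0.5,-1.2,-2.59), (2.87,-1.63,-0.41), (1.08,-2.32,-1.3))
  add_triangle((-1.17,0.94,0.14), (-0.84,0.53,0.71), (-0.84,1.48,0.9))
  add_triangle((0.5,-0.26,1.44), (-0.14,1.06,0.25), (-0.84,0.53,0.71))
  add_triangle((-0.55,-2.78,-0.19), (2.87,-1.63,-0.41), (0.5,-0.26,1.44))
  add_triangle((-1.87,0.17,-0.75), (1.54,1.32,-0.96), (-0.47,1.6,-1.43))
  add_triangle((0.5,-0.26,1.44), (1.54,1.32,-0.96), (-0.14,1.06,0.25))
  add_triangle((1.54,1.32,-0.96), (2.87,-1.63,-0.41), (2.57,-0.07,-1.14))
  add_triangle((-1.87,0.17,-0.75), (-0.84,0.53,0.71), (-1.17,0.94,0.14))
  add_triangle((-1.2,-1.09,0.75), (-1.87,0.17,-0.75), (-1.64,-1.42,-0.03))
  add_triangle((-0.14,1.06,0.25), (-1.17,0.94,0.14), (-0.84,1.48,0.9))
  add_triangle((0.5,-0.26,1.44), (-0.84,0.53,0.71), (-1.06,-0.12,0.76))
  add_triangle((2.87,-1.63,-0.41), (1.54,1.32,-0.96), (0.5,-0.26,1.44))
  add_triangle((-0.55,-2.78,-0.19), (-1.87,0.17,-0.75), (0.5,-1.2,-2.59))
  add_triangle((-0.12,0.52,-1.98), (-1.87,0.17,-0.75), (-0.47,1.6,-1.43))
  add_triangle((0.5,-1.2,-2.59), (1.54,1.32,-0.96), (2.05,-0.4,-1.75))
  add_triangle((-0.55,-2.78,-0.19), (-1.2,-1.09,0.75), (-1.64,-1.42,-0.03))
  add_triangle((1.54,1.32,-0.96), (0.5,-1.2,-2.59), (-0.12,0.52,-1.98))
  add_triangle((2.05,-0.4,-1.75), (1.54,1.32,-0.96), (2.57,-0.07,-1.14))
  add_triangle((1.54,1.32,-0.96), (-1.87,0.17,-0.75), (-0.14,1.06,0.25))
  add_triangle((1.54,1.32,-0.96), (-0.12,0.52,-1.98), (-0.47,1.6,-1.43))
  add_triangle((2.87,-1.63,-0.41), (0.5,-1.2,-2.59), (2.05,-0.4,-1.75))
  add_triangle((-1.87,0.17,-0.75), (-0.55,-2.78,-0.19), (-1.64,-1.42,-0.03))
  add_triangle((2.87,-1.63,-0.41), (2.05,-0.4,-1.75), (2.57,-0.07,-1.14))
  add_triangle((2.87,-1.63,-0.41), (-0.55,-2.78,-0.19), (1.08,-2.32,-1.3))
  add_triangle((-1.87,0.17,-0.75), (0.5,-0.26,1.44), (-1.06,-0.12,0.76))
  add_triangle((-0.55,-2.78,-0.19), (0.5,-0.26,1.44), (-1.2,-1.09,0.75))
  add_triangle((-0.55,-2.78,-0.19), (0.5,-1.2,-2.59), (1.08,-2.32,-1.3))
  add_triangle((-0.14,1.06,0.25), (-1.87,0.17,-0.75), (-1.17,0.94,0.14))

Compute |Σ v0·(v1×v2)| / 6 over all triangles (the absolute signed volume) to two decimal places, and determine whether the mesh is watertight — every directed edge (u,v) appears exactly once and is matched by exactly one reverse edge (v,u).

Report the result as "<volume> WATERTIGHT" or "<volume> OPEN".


Per-triangle v0·(v1×v2)/6:
  t1: +0.2382
  t2: -0.0083
  t3: +1.5540
  t4: +0.1183
  t5: +0.2524
  t6: +2.2326
  t7: -0.2008
  t8: +0.5593
  t9: +0.3194
  t10: +0.1859
  t11: +0.3675
  t12: +0.1111
  t13: +0.2046
  t14: +1.5951
  t15: +2.4723
  t16: +0.7406
  t17: +1.0641
  t18: +0.4886
  t19: +1.2231
  t20: +0.5312
  t21: +0.6543
  t22: +0.7809
  t23: +1.5592
  t24: +0.5387
  t25: +0.6860
  t26: +1.4755
  t27: -0.0043
  t28: +0.8755
  t29: +1.3984
  t30: +0.1193
Σ = +22.1327 → |volume| = 22.13

Directed edges: 90 total; 6 unmatched, e.g. (-1.2,-1.09,0.75)→(-1.87,0.17,-0.75) → open.

22.13 OPEN


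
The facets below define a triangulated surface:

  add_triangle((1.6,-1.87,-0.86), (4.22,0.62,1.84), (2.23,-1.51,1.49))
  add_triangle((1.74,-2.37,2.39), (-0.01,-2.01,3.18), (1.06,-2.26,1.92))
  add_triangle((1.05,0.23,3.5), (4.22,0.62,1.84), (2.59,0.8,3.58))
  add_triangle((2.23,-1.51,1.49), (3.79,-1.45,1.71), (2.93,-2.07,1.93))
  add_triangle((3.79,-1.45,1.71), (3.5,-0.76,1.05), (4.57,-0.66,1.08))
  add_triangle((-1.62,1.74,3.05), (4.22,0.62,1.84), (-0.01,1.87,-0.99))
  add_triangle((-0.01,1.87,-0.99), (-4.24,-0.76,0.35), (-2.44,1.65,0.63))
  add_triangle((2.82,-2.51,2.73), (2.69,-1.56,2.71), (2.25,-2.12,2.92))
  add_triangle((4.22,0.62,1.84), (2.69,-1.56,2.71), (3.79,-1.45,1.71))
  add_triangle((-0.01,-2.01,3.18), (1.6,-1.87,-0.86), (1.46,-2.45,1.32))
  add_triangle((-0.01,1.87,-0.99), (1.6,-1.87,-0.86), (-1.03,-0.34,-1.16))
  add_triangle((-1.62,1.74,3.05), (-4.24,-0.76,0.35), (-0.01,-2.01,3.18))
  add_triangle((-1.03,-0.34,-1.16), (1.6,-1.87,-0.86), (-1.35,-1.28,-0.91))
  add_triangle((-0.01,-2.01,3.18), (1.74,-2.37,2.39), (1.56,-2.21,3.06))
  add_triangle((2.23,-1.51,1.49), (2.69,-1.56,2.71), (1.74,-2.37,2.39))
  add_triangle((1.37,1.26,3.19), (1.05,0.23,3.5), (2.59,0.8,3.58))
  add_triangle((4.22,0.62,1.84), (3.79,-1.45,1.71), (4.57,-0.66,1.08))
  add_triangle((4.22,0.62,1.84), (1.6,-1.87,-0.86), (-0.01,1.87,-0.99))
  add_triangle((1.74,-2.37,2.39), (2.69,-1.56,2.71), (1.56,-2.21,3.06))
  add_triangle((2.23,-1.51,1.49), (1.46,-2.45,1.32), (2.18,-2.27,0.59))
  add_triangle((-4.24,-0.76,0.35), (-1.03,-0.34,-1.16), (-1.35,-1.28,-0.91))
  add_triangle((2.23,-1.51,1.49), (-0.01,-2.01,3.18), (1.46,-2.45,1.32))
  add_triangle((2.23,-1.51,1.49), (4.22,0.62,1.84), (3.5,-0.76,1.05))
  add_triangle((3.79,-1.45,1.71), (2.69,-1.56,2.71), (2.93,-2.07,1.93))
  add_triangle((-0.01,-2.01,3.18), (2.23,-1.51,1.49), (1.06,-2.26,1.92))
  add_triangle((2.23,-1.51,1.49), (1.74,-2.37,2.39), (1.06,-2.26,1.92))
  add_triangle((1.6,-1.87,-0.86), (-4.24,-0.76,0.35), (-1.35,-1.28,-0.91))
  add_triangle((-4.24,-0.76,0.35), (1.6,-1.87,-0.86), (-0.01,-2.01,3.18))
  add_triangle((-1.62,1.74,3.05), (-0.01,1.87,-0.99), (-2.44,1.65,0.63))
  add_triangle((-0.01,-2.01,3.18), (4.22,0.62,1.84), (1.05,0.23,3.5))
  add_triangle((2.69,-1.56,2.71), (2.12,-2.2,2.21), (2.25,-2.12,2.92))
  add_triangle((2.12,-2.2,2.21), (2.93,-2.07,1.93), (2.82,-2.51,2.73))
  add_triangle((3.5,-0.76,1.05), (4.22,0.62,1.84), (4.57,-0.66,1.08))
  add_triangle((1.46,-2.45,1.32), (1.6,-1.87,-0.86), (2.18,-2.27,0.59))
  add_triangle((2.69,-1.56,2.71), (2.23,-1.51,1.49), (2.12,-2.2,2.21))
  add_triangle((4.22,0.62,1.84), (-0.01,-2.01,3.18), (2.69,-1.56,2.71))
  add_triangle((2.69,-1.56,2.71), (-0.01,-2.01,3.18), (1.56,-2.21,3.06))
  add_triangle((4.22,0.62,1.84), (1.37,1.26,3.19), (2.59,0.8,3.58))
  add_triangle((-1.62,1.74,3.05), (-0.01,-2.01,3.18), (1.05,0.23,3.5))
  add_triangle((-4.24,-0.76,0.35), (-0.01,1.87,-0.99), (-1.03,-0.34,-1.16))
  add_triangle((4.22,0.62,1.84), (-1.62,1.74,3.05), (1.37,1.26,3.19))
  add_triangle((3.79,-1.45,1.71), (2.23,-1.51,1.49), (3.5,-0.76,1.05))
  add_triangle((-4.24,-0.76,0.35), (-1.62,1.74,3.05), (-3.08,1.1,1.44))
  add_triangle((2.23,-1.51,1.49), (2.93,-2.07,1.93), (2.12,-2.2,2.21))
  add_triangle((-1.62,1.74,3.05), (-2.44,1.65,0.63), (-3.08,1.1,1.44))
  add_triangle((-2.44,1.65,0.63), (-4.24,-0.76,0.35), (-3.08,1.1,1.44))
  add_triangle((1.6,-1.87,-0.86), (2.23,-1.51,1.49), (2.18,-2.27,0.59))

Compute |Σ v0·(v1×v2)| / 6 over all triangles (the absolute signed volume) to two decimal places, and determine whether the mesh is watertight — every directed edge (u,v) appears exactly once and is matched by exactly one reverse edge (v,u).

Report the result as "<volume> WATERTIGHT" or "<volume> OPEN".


62.95 OPEN

Per-triangle v0·(v1×v2)/6:
  t1: +2.7796
  t2: +0.4836
  t3: +0.7670
  t4: -0.0378
  t5: +0.0046
  t6: +6.3156
  t7: +2.0284
  t8: +0.2967
  t9: +2.0905
  t10: +0.5052
  t11: +1.2590
  t12: +8.7001
  t13: +0.6326
  t14: +0.4594
  t15: +0.5235
  t16: +0.7928
  t17: +1.3419
  t18: +3.5096
  t19: +0.5353
  t20: +0.5723
  t21: +0.8011
  t22: +1.4726
  t23: -1.0792
  t24: +0.6931
  t25: -0.9183
  t26: +0.1668
  t27: +1.0229
  t28: +5.8785
  t29: +2.2543
  t30: +4.4672
  t31: -0.2571
  t32: +0.0935
  t33: -0.3721
  t34: +0.5053
  t35: -0.3364
  t36: +2.2076
  t37: +0.5217
  t38: +1.0600
  t39: +4.1471
  t40: +1.7556
  t41: +0.8098
  t42: +0.0426
  t43: +1.7033
  t44: -0.0332
  t45: +1.2208
  t46: +1.2487
  t47: +0.3158
Σ = +62.9520 → |volume| = 62.95

Directed edges: 141 total; 9 unmatched, e.g. (2.82,-2.51,2.73)→(2.69,-1.56,2.71) → open.


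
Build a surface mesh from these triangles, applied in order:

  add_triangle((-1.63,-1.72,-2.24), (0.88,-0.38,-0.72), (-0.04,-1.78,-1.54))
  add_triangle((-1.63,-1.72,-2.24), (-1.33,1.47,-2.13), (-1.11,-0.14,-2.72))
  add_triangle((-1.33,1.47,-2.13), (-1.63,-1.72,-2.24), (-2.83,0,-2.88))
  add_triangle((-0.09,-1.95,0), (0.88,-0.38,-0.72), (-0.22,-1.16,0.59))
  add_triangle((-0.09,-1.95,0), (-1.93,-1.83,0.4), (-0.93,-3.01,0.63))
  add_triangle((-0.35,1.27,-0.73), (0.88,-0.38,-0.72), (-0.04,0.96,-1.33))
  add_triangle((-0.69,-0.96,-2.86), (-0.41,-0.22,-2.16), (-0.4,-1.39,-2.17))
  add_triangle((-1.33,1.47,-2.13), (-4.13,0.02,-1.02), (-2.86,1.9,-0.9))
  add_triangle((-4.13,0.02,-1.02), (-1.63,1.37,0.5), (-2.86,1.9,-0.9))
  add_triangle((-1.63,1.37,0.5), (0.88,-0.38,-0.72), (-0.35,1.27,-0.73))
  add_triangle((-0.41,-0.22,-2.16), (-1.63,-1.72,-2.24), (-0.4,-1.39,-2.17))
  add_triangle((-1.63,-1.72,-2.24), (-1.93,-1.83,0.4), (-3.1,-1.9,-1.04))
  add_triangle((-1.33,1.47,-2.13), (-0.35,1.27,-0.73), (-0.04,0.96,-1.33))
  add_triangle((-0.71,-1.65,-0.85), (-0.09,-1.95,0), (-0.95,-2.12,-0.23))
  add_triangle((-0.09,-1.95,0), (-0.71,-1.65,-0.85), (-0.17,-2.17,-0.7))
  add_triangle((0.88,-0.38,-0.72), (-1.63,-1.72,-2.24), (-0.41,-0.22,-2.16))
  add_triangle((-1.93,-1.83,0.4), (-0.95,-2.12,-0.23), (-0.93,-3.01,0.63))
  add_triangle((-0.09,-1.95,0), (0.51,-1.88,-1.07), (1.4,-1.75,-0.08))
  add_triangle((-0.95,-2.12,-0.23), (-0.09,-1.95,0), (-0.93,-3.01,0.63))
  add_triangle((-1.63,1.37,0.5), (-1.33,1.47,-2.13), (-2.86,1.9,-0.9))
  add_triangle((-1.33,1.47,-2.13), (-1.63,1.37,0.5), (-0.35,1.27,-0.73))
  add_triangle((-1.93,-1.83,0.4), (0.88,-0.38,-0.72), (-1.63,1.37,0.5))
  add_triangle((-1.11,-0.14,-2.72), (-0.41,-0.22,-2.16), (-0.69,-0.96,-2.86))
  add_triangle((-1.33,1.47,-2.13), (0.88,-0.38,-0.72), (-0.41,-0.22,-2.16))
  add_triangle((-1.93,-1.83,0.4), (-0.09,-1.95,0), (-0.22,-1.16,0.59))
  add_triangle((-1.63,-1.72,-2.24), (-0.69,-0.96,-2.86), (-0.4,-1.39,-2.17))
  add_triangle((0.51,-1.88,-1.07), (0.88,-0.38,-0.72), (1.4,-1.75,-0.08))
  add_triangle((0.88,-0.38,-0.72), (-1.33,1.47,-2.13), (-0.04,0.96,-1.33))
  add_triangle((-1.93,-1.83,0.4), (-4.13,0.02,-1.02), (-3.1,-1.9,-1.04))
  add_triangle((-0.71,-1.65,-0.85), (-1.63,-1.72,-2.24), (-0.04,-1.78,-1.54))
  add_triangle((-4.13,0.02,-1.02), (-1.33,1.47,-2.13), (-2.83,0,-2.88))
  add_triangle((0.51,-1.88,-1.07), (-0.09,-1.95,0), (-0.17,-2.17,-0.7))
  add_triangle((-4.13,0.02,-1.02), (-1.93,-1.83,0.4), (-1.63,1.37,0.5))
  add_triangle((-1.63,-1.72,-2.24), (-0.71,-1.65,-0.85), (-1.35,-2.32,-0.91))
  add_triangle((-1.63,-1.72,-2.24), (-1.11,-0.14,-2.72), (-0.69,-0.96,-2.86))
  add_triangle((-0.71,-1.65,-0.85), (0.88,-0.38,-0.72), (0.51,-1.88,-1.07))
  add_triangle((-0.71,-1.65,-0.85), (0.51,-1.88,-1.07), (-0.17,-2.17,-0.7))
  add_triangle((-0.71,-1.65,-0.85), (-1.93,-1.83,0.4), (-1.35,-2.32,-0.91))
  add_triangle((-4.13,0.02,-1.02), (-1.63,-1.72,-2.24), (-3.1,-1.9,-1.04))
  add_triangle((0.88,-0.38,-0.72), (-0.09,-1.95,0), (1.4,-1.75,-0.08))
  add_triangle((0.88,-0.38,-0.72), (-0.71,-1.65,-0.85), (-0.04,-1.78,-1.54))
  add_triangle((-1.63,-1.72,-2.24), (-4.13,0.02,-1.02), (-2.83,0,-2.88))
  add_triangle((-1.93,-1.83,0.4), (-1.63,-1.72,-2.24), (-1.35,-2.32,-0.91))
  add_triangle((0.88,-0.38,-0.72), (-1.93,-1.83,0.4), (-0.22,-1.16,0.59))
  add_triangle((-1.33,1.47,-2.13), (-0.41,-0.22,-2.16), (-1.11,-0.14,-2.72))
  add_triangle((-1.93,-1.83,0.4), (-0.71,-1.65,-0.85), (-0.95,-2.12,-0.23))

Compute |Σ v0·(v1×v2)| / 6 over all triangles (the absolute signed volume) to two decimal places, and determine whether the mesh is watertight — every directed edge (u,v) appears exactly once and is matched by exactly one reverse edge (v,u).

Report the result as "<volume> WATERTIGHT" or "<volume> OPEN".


Per-triangle v0·(v1×v2)/6:
  t1: +0.3829
  t2: +0.8478
  t3: +1.0329
  t4: +0.1332
  t5: -0.2750
  t6: +0.0831
  t7: +0.0648
  t8: +2.1438
  t9: +1.3534
  t10: -0.0375
  t11: -0.5134
  t12: +0.9563
  t13: +0.2134
  t14: +0.1880
  t15: +0.1249
  t16: +0.6790
  t17: +0.4637
  t18: +0.4994
  t19: +0.2336
  t20: +0.5174
  t21: +0.5927
  t22: -0.4408
  t23: +0.1502
  t24: +0.5152
  t25: +0.3322
  t26: +0.4006
  t27: +0.3690
  t28: +0.2660
  t29: +1.5030
  t30: +0.4228
  t31: +2.2142
  t32: +0.1601
  t33: +1.9647
  t34: +0.2007
  t35: +0.6109
  t36: +0.1610
  t37: +0.1729
  t38: +0.0403
  t39: +2.0957
  t40: -0.3232
  t41: +0.0741
  t42: +2.5768
  t43: +0.7956
  t44: -0.3772
  t45: +0.3149
  t46: +0.2569
Σ = +24.1410 → |volume| = 24.14

Directed edges: 138 total, each appears once with its reverse present → watertight.

24.14 WATERTIGHT


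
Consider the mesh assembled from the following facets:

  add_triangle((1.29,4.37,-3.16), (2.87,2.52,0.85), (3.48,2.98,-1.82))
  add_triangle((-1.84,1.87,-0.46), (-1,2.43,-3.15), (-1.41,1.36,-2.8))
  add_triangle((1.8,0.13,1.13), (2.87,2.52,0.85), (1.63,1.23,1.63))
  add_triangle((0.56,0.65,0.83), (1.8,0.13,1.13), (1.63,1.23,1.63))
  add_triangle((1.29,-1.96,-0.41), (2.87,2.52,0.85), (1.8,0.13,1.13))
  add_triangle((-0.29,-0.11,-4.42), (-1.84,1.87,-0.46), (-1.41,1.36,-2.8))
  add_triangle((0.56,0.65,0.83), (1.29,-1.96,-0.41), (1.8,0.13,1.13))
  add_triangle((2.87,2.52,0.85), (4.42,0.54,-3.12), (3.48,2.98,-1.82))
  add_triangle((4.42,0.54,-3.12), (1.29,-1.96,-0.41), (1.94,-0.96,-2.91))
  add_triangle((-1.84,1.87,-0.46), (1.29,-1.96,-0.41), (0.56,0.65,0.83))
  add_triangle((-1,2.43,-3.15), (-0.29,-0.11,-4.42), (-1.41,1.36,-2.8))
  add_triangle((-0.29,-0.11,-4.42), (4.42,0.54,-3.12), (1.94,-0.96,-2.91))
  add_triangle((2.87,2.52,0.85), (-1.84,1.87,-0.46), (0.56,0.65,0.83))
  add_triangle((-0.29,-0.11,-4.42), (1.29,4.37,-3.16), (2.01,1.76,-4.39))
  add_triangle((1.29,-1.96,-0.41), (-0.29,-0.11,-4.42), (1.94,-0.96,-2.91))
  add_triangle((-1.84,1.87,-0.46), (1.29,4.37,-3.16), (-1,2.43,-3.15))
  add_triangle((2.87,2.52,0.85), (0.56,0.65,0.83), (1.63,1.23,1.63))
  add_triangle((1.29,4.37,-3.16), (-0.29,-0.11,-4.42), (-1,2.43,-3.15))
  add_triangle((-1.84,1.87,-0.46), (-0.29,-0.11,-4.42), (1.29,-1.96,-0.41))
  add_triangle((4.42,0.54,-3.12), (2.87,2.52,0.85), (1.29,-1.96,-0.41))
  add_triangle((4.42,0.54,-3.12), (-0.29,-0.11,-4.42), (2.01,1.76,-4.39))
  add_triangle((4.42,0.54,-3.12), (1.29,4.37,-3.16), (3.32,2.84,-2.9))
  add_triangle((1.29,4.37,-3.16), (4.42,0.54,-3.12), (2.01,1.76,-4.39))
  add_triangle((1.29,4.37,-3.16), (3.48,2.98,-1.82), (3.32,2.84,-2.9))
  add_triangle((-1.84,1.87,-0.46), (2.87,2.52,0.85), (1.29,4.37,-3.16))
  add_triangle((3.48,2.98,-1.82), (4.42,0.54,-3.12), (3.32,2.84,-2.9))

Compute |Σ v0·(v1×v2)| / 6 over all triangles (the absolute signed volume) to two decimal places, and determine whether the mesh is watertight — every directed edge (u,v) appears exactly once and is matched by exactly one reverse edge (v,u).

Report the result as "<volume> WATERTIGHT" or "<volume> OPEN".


Per-triangle v0·(v1×v2)/6:
  t1: +4.5424
  t2: +1.1260
  t3: +0.7385
  t4: +0.0487
  t5: +1.4326
  t6: +0.2065
  t7: +0.0716
  t8: +4.3955
  t9: +2.8447
  t10: -0.1365
  t11: +1.4305
  t12: +3.9934
  t13: +1.1009
  t14: +5.4692
  t15: +2.1997
  t16: +3.5426
  t17: +0.1508
  t18: +5.3667
  t19: +0.7743
  t20: +5.2863
  t21: +5.3227
  t22: +2.3071
  t23: +6.7104
  t24: +2.2082
  t25: +6.0372
  t26: +2.1887
Σ = +69.3585 → |volume| = 69.36

Directed edges: 78 total, each appears once with its reverse present → watertight.

69.36 WATERTIGHT


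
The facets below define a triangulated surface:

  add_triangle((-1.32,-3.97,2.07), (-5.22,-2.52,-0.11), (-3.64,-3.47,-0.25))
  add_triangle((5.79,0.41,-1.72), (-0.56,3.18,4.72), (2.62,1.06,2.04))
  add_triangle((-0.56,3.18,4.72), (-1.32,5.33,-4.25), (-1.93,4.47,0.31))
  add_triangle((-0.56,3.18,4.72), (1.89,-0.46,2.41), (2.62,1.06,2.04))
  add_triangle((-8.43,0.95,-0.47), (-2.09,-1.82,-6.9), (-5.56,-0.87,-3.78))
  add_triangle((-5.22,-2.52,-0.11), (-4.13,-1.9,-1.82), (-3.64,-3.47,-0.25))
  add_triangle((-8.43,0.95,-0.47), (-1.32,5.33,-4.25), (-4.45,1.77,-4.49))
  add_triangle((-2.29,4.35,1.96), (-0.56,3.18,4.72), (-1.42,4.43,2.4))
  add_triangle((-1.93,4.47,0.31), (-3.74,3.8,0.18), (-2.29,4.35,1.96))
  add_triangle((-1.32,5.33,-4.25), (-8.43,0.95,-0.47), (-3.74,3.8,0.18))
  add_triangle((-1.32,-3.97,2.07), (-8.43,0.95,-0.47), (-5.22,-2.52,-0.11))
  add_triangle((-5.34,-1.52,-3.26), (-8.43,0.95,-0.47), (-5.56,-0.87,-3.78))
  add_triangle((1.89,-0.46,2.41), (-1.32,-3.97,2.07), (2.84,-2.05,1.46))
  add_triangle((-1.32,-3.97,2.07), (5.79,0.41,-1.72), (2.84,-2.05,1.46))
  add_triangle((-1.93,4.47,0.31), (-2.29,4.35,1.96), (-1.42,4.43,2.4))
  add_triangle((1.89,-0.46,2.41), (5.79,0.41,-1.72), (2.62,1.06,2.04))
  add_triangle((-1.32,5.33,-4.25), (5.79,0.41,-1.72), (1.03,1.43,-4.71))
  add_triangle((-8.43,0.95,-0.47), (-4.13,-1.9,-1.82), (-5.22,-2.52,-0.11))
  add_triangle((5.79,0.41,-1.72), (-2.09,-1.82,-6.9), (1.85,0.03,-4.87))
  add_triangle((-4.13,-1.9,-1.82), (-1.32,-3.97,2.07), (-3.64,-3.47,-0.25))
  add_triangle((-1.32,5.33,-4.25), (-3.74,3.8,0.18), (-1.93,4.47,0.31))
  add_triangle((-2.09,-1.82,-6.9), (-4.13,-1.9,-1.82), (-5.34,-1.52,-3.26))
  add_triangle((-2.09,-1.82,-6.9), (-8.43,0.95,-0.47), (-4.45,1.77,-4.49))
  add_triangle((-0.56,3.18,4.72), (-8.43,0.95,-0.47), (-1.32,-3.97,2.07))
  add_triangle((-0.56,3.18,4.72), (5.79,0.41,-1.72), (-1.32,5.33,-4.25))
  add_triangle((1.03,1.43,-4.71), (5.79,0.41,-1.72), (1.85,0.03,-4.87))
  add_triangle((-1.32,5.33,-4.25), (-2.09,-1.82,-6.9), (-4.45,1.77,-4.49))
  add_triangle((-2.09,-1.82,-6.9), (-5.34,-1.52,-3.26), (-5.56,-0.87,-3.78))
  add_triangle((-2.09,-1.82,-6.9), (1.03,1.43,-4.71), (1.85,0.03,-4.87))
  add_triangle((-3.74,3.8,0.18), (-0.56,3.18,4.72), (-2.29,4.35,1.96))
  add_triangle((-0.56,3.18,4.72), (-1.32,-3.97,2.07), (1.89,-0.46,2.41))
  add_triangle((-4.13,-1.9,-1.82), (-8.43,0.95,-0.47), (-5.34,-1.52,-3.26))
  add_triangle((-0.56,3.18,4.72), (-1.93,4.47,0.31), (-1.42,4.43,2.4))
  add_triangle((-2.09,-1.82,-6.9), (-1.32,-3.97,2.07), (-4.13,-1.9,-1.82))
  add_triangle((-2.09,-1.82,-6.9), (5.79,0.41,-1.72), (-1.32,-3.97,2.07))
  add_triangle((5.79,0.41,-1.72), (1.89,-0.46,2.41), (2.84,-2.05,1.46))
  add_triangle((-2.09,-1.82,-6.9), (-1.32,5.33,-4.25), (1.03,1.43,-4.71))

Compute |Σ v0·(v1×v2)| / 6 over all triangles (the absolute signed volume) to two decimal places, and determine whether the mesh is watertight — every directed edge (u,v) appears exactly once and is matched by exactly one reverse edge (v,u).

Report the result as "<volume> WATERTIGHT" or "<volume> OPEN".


Per-triangle v0·(v1×v2)/6:
  t1: +3.6284
  t2: +4.9137
  t3: +6.0876
  t4: +4.1532
  t5: +4.2420
  t6: +2.5964
  t7: +23.4361
  t8: +1.8475
  t9: +2.6192
  t10: +22.6530
  t11: +8.3137
  t12: +4.1157
  t13: +4.5281
  t14: +4.9728
  t15: +1.2508
  t16: +4.1225
  t17: +16.9699
  t18: +7.5442
  t19: +6.2379
  t20: -0.1429
  t21: +7.2860
  t22: +4.3907
  t23: +24.3406
  t24: +36.8819
  t25: +38.2551
  t26: +6.0871
  t27: +22.8125
  t28: +3.9875
  t29: +6.5049
  t30: +2.9081
  t31: +10.9439
  t32: +5.1057
  t33: -0.3841
  t34: +15.4064
  t35: +30.8416
  t36: +5.1348
  t37: +18.3255
Σ = +372.9185 → |volume| = 372.92

Directed edges: 111 total; 3 unmatched, e.g. (-8.43,0.95,-0.47)→(-3.74,3.8,0.18) → open.

372.92 OPEN


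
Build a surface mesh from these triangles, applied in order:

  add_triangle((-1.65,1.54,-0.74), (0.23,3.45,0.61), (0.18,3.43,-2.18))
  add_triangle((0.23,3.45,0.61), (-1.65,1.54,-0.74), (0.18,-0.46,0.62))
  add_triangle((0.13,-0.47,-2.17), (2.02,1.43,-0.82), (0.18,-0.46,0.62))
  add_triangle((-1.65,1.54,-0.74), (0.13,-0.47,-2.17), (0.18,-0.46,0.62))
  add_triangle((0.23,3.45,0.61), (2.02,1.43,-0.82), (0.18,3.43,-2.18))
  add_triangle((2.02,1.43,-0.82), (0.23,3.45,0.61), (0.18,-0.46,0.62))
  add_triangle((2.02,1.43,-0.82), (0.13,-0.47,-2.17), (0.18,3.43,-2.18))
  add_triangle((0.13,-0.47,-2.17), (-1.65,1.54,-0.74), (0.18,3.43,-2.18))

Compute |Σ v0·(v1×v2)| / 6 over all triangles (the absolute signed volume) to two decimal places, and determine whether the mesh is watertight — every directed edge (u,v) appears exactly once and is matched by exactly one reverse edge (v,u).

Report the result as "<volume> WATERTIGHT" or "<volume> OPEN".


13.34 WATERTIGHT

Per-triangle v0·(v1×v2)/6:
  t1: +2.7798
  t2: +0.5842
  t3: +0.5499
  t4: +0.2306
  t5: +3.1138
  t6: +0.9061
  t7: +2.7527
  t8: +2.4216
Σ = +13.3387 → |volume| = 13.34

Directed edges: 24 total, each appears once with its reverse present → watertight.


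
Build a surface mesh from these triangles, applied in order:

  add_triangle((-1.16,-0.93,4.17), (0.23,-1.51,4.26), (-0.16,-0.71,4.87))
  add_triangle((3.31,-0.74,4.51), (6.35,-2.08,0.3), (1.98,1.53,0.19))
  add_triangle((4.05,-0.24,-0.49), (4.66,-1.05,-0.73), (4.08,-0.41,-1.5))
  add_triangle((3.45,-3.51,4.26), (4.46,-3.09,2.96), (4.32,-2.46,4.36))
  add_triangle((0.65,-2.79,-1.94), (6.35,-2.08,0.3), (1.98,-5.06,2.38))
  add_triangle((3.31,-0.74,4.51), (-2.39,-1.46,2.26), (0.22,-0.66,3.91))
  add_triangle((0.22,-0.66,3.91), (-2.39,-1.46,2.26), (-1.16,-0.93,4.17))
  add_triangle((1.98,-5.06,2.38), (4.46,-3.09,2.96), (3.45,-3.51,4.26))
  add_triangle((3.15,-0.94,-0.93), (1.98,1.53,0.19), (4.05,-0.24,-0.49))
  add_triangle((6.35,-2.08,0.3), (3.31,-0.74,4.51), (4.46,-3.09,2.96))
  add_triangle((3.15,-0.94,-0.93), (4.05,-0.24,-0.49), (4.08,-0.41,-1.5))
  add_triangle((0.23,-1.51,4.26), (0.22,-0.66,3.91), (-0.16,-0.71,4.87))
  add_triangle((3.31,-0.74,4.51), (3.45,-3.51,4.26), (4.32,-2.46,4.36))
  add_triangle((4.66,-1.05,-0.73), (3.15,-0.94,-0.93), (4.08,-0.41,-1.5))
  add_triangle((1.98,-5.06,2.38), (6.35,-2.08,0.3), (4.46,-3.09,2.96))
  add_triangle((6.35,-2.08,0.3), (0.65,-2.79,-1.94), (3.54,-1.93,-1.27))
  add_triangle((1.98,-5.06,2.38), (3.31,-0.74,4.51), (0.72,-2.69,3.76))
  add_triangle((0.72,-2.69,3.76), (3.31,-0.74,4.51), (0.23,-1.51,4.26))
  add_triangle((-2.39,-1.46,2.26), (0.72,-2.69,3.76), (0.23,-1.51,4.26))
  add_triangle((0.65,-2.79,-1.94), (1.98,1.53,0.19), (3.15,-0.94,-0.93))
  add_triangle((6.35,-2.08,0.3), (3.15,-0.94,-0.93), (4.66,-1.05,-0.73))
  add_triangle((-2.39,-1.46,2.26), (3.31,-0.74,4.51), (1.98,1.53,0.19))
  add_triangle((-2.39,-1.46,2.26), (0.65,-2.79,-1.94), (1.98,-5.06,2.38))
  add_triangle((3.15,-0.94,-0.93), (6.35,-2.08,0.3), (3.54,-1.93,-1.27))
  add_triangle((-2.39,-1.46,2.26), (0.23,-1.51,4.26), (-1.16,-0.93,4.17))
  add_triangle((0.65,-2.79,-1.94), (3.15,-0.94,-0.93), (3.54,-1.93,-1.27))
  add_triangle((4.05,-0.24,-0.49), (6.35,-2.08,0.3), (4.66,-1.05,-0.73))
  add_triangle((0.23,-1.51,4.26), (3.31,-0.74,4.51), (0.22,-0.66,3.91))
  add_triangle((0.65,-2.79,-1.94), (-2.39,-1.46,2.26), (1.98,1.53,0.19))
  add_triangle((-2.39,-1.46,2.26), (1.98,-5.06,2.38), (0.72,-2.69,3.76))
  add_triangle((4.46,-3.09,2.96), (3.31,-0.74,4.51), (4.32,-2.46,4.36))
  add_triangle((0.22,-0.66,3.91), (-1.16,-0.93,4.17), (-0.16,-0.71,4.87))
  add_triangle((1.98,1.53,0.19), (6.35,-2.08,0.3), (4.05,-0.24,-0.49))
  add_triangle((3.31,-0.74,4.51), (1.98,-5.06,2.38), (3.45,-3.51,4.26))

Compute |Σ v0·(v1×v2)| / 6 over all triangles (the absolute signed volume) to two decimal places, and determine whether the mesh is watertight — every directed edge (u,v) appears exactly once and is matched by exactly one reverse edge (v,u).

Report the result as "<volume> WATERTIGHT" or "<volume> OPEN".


Per-triangle v0·(v1×v2)/6:
  t1: +0.8348
  t2: +10.0028
  t3: +0.5068
  t4: +2.0233
  t5: +15.4369
  t6: -2.1131
  t7: -0.6093
  t8: +4.5145
  t9: +0.3919
  t10: +8.5077
  t11: -0.4494
  t12: +0.2244
  t13: +1.9425
  t14: +0.3266
  t15: +8.8937
  t16: +2.3131
  t17: +7.5221
  t18: +3.2702
  t19: +2.6625
  t20: +0.8907
  t21: +0.4516
  t22: +3.2442
  t23: +8.7083
  t24: +1.0193
  t25: +1.6256
  t26: +0.4953
  t27: +0.7491
  t28: +1.5751
  t29: -2.4489
  t30: +5.7890
  t31: +0.8072
  t32: -0.1658
  t33: +1.6819
  t34: +0.6425
Σ = +91.2671 → |volume| = 91.27

Directed edges: 102 total, each appears once with its reverse present → watertight.

91.27 WATERTIGHT


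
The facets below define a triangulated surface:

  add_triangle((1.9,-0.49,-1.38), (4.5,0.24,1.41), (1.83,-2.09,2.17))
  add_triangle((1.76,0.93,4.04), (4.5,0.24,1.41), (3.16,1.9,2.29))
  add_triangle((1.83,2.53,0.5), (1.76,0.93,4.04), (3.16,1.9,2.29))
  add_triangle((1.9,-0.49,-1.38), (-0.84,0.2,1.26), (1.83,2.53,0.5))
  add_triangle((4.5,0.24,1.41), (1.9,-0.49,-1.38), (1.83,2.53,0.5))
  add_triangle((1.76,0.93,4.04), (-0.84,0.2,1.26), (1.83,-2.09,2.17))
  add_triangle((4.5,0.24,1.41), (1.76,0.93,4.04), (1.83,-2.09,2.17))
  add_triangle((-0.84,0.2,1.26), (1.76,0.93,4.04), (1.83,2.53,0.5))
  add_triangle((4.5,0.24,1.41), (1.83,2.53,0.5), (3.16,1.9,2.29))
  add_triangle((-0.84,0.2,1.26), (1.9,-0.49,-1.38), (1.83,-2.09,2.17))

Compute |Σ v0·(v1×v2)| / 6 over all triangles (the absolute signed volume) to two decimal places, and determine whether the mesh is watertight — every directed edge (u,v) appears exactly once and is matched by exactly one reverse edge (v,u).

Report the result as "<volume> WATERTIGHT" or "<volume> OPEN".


26.21 WATERTIGHT

Per-triangle v0·(v1×v2)/6:
  t1: +3.9490
  t2: +3.7151
  t3: +2.0258
  t4: -0.6274
  t5: +3.6362
  t6: +2.4754
  t7: +6.7249
  t8: +2.1607
  t9: +2.4667
  t10: -0.3146
Σ = +26.2116 → |volume| = 26.21

Directed edges: 30 total, each appears once with its reverse present → watertight.


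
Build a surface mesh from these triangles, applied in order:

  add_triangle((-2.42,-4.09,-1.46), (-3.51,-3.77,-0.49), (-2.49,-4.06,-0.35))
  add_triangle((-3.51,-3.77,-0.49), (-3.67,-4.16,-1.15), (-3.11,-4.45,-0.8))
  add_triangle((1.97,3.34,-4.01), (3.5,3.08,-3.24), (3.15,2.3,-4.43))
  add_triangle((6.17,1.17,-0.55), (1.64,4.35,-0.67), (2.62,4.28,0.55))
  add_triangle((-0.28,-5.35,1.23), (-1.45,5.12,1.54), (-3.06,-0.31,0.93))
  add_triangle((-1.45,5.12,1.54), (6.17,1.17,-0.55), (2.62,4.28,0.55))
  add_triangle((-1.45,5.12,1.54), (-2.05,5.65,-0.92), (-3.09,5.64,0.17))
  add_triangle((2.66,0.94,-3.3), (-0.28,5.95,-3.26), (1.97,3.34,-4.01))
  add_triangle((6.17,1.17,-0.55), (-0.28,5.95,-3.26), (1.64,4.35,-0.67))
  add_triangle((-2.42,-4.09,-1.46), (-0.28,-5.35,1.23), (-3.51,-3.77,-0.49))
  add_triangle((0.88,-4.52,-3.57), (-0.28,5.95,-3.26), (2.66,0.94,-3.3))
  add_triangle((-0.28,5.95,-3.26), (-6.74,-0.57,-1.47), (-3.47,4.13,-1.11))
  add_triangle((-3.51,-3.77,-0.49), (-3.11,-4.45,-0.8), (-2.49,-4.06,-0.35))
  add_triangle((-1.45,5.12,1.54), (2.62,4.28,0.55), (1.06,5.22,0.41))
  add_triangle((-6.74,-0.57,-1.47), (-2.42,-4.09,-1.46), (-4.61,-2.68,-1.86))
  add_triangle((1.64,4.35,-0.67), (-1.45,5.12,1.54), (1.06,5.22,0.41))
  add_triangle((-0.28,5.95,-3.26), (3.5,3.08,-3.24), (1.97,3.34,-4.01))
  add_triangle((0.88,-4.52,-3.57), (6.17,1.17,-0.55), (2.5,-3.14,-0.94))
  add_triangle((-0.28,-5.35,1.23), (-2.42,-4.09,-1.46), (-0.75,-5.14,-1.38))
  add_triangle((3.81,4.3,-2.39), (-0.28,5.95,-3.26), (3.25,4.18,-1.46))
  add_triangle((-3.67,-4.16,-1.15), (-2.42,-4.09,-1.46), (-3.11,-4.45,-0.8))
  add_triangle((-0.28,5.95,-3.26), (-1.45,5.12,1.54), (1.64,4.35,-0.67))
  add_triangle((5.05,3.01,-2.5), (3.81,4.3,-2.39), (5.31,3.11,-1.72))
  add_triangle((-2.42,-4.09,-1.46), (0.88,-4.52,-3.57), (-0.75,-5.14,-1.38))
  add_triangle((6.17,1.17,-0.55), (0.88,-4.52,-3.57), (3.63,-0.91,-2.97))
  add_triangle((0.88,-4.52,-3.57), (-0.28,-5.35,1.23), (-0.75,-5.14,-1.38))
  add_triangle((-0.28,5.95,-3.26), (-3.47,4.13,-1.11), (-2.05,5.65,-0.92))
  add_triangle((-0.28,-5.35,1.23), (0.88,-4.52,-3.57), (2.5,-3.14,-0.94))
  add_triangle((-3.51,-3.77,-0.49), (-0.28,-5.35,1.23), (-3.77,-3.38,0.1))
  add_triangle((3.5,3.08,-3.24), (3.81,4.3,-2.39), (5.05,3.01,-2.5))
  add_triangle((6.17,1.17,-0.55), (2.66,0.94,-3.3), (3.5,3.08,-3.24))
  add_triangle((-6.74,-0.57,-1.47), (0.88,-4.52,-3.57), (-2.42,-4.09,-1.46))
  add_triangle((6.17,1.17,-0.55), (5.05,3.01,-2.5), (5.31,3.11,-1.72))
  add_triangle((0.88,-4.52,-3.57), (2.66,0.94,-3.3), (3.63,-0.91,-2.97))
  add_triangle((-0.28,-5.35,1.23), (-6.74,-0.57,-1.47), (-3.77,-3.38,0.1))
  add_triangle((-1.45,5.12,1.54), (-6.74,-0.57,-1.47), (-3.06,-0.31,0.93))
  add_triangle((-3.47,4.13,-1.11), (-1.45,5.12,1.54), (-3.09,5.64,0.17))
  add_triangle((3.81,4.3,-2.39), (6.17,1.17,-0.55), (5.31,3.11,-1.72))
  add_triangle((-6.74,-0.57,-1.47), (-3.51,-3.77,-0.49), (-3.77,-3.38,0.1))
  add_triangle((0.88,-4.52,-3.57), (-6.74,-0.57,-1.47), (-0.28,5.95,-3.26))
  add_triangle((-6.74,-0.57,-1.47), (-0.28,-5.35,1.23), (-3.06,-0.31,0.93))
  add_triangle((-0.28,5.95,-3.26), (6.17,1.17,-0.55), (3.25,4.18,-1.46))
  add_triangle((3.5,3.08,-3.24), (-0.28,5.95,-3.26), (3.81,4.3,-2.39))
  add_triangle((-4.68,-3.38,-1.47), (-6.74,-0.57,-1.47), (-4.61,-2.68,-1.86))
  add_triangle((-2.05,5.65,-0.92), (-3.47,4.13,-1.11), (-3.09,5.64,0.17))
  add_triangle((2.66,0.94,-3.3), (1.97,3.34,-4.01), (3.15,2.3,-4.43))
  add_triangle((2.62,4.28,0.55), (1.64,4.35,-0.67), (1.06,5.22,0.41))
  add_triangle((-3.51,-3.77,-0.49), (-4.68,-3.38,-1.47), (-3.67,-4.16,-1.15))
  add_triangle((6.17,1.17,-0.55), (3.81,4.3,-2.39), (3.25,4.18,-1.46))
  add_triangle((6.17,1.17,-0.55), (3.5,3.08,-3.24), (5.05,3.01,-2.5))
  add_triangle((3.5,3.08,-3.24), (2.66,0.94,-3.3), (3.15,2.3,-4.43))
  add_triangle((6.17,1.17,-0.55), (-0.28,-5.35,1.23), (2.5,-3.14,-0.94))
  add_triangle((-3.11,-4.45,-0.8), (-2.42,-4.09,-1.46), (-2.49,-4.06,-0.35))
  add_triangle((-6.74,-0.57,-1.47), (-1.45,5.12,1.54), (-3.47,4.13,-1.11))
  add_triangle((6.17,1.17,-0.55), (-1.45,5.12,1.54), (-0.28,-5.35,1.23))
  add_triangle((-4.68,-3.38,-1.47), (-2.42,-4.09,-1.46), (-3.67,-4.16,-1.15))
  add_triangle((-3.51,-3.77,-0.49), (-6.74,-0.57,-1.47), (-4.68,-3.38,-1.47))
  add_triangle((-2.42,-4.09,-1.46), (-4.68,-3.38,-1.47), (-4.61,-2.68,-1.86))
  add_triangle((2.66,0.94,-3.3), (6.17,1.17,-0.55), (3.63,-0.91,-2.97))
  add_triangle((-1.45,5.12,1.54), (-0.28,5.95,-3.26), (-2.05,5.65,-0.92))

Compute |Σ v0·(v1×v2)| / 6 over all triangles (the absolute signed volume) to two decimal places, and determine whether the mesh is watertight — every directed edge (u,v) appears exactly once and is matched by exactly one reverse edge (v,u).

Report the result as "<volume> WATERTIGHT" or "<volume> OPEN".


Per-triangle v0·(v1×v2)/6:
  t1: -0.9075
  t2: +0.3672
  t3: +2.0207
  t4: +5.2922
  t5: +6.0589
  t6: +1.1413
  t7: +2.7506
  t8: +0.0286
  t9: +10.4103
  t10: +4.4214
  t11: +14.3720
  t12: +13.5255
  t13: +0.2950
  t14: +2.1964
  t15: -1.3316
  t16: +1.4423
  t17: +4.6050
  t18: +9.5198
  t19: +4.0094
  t20: +3.4197
  t21: +0.5407
  t22: +10.0032
  t23: +1.5286
  t24: +4.1578
  t25: +7.0160
  t26: +4.5272
  t27: +5.0276
  t28: +9.2954
  t29: +2.3468
  t30: +2.1528
  t31: +6.2990
  t32: +11.6079
  t33: +1.8020
  t34: +5.6933
  t35: -1.0784
  t36: +9.5142
  t37: +0.0000
  t38: +0.1520
  t39: +2.6507
  t40: +41.7541
  t41: +9.4833
  t42: -4.8139
  t43: +6.0541
  t44: +1.7089
  t45: +2.4505
  t46: +0.2120
  t47: +1.6818
  t48: +0.7185
  t49: +3.2086
  t50: +1.0863
  t51: +1.0065
  t52: +8.3848
  t53: +0.3103
  t54: +11.3037
  t55: +14.3697
  t56: +0.8290
  t57: +2.6766
  t58: +1.1072
  t59: +6.2197
  t60: +5.0793
Σ = +281.7052 → |volume| = 281.71

Directed edges: 180 total, each appears once with its reverse present → watertight.

281.71 WATERTIGHT
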